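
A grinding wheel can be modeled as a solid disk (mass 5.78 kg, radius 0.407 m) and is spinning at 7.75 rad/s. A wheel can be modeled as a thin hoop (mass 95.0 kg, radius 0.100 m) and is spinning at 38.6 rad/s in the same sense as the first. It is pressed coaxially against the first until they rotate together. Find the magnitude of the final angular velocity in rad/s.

|ω_f| ≈ 28.3 rad/s

The coupling torques are internal; angular momentum about the shared axis is conserved.
Moments of inertia: I_A = ½(5.78)(0.407)² = 0.4787 kg·m²; I_B = (95.0)(0.100)² = 0.9500 kg·m².
Taking A's sense as positive: L = (0.4787)(7.75) + (0.9500)(38.6) = 40.38 kg·m²·rad/s.
Combined I = 0.4787 + 0.9500 = 1.429 kg·m².
ω_f = L / I = 40.38 / 1.429 = 28.26 rad/s.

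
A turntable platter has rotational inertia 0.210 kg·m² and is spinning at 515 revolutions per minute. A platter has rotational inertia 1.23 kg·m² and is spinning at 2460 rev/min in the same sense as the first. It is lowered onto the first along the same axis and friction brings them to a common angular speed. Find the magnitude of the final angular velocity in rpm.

The coupling torques are internal; angular momentum about the shared axis is conserved.
Taking A's sense as positive: L = (0.2100)(515) + (1.230)(2460) = 3134 kg·m²·rpm.
Combined I = 0.2100 + 1.230 = 1.440 kg·m².
ω_f = L / I = 3134 / 1.440 = 2176 rpm.

|ω_f| ≈ 2180 rpm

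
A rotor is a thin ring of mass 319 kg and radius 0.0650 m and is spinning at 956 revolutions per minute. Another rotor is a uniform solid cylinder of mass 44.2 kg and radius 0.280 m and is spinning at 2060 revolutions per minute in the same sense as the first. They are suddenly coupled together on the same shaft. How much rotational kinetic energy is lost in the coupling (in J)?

The coupling torques are internal; angular momentum about the shared axis is conserved.
Moments of inertia: I_A = (319)(0.0650)² = 1.348 kg·m²; I_B = ½(44.2)(0.280)² = 1.733 kg·m².
Taking A's sense as positive: L = (1.348)(956) + (1.733)(2060) = 4858 kg·m²·rpm.
Combined I = 1.348 + 1.733 = 3.080 kg·m².
ω_f = L / I = 4858 / 3.080 = 1577 rpm.
KE_i = ½ΣIω² = 47070 J; KE_f = ½(3.080)(165.1)² = 42000 J.

ΔKE lost ≈ 5070 J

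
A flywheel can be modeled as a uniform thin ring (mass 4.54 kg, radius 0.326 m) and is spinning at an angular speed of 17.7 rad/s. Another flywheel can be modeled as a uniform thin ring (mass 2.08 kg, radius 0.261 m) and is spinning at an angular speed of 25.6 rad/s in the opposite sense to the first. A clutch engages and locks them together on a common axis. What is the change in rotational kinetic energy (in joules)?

No external torque acts about the common axis, so total angular momentum is conserved.
Moments of inertia: I_A = (4.54)(0.326)² = 0.4825 kg·m²; I_B = (2.08)(0.261)² = 0.1417 kg·m².
Taking A's sense as positive: L = (0.4825)(17.7) − (0.1417)(25.6) = 4.913 kg·m²·rad/s.
Combined I = 0.4825 + 0.1417 = 0.6242 kg·m².
ω_f = L / I = 4.913 / 0.6242 = 7.871 rad/s.
KE_i = ½ΣIω² = 122.0 J; KE_f = ½(0.6242)(7.871)² = 19.33 J.

ΔKE ≈ -103 J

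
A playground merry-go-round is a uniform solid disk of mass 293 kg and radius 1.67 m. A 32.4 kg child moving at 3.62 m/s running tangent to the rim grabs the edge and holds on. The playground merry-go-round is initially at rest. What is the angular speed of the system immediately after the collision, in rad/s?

The axle reaction passes through the axle and exerts no torque about it; angular momentum about the axle is conserved through the impact.
I_p = ½(293)(1.67)² = 408.6 kg·m². Taking the sense of the child's angular momentum as positive, L_{child} = m v R = (32.4)(3.62)(1.67) = 195.9 kg·m²/s.
L_i = 0 + 195.9 = 195.9 kg·m²/s.
After sticking, I_f = I_p + m R² = 408.6 + (32.4)(1.67)² = 498.9 kg·m².
ω_f = L_i / I_f = 195.9 / 498.9 = 0.3926 rad/s.

|ω_f| ≈ 0.393 rad/s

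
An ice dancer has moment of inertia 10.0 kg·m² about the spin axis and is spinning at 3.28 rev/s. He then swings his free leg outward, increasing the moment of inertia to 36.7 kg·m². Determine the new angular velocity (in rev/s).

ω₂ ≈ 0.894 rev/s

With no external torque about the axis, L is conserved: I₁ω₁ = I₂ω₂.
ω₂ = I₁ω₁ / I₂ = (10.00)(3.28 rev/s) / (36.70) = 0.8937 rev/s.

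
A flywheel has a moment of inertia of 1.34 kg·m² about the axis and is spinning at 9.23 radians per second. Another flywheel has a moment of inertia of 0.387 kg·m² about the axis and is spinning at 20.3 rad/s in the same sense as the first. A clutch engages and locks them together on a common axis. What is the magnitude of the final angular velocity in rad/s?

|ω_f| ≈ 11.7 rad/s

No external torque acts about the common axis, so total angular momentum is conserved.
Taking A's sense as positive: L = (1.340)(9.23) + (0.3870)(20.3) = 20.22 kg·m²·rad/s.
Combined I = 1.340 + 0.3870 = 1.727 kg·m².
ω_f = L / I = 20.22 / 1.727 = 11.71 rad/s.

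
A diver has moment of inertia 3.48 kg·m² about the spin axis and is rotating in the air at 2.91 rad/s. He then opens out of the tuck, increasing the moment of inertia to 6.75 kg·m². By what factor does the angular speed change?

No external torque acts about the spin axis, so angular momentum is conserved.
ω₂/ω₁ = I₁/I₂ = 3.480 / 6.750 = 0.5156.

ω₂/ω₁ ≈ 0.516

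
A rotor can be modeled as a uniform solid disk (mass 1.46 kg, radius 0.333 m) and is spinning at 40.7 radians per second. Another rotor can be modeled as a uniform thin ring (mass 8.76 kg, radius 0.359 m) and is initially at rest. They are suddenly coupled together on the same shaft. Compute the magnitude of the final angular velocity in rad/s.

The coupling torques are internal; angular momentum about the shared axis is conserved.
Moments of inertia: I_A = ½(1.46)(0.333)² = 0.08095 kg·m²; I_B = (8.76)(0.359)² = 1.129 kg·m².
Taking A's sense as positive: L = (0.08095)(40.7) = 3.295 kg·m²·rad/s.
Combined I = 0.08095 + 1.129 = 1.210 kg·m².
ω_f = L / I = 3.295 / 1.210 = 2.723 rad/s.

|ω_f| ≈ 2.72 rad/s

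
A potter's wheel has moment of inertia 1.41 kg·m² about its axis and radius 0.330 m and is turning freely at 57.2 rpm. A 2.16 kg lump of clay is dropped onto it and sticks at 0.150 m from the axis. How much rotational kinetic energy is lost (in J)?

No external torque acts about the axis; L_before = L_after.
Added inertia Σmr² = (2.16)(0.150)² = 0.04860 kg·m²; I_f = 1.410 + 0.04860 = 1.459 kg·m².
ω_f = I_p ω_i / I_f = (1.410)(57.2) / 1.459 = 55.29 rpm.
KE_i = ½(1.410)(5.990 rad/s)² = 25.30 J; KE_f = ½(1.459)(5.790)² = 24.45 J.

energy lost ≈ 0.843 J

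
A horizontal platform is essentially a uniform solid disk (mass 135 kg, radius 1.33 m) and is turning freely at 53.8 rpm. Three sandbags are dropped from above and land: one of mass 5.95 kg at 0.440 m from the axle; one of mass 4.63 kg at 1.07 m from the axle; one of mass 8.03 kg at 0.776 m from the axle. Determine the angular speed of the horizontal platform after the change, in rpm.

ω_f ≈ 49.2 rpm

No external torque acts about the axle; L_before = L_after.
I_p = ½(135)(1.33)² = 119.4 kg·m².
Added inertia Σmr² = (5.95)(0.440)² + (4.63)(1.07)² + (8.03)(0.776)² = 11.29 kg·m²; I_f = 119.4 + 11.29 = 130.7 kg·m².
ω_f = I_p ω_i / I_f = (119.4)(53.8) / 130.7 = 49.15 rpm.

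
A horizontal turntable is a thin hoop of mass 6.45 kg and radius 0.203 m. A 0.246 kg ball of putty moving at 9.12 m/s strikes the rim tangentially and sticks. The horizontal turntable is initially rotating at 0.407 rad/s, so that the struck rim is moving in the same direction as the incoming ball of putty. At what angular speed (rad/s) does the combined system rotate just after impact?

The axle reaction passes through the axle and exerts no torque about it; angular momentum about the axle is conserved through the impact.
I_p = (6.45)(0.203)² = 0.2658 kg·m². Taking the sense of the ball of putty's angular momentum as positive, L_{ball} = m v R = (0.246)(9.12)(0.203) = 0.4554 kg·m²/s.
L_i = +I_p ω_p + m v R = +(0.2658)(0.407) + 0.4554 = 0.5636 kg·m²/s.
After sticking, I_f = I_p + m R² = 0.2658 + (0.246)(0.203)² = 0.2759 kg·m².
ω_f = L_i / I_f = 0.5636 / 0.2759 = 2.043 rad/s.

|ω_f| ≈ 2.04 rad/s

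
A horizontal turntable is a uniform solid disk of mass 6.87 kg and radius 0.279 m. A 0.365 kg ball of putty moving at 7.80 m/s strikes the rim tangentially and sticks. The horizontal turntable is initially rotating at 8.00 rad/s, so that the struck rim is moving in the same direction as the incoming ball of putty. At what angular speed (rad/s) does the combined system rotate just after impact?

|ω_f| ≈ 9.92 rad/s

The axle reaction passes through the axle and exerts no torque about it; angular momentum about the axle is conserved through the impact.
I_p = ½(6.87)(0.279)² = 0.2674 kg·m². Taking the sense of the ball of putty's angular momentum as positive, L_{ball} = m v R = (0.365)(7.80)(0.279) = 0.7943 kg·m²/s.
L_i = +I_p ω_p + m v R = +(0.2674)(8.00) + 0.7943 = 2.933 kg·m²/s.
After sticking, I_f = I_p + m R² = 0.2674 + (0.365)(0.279)² = 0.2958 kg·m².
ω_f = L_i / I_f = 2.933 / 0.2958 = 9.917 rad/s.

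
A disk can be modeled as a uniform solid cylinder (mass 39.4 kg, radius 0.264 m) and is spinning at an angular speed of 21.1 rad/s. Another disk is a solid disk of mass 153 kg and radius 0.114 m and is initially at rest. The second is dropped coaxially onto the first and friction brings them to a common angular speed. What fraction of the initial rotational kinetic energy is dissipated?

fraction ≈ 0.420

No external torque acts about the common axis, so total angular momentum is conserved.
Moments of inertia: I_A = ½(39.4)(0.264)² = 1.373 kg·m²; I_B = ½(153)(0.114)² = 0.9942 kg·m².
Taking A's sense as positive: L = (1.373)(21.1) = 28.97 kg·m²·rad/s.
Combined I = 1.373 + 0.9942 = 2.367 kg·m².
ω_f = L / I = 28.97 / 2.367 = 12.24 rad/s.
KE_i = ½ΣIω² = 305.6 J; KE_f = ½(2.367)(12.24)² = 177.3 J.
Fraction dissipated = (KE_i − KE_f)/KE_i = 0.4200.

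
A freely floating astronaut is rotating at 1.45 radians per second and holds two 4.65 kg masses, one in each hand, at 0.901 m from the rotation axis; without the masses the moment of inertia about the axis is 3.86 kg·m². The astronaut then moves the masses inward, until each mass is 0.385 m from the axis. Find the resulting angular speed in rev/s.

ω₂ ≈ 0.503 rev/s

Angular momentum about the spin axis is conserved since the torque about it is zero.
I₁ = 3.86 + 2(4.65)(0.901)² = 11.41 kg·m²; I₂ = 3.86 + 2(4.65)(0.385)² = 5.238 kg·m².
ω₂ = I₁ω₁ / I₂ = (11.41)(1.45 rad/s) / (5.238) = 3.158 rad/s = 0.5026 rev/s.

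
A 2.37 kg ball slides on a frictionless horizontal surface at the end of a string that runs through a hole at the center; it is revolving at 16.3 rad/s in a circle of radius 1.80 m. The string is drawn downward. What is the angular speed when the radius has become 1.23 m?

ω₂ ≈ 34.9 rad/s

No torque about the axis ⇒ m r₁² ω₁ = m r₂² ω₂.
ω₂ = ω₁ (r₁/r₂)² = (16.3)(1.80/1.23)² = 34.91 rad/s.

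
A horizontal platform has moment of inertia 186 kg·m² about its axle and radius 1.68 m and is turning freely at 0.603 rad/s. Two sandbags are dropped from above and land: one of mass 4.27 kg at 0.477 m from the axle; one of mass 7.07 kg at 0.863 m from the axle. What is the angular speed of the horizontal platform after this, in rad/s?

The added mass arrives with no angular momentum about the axle, and any external torque about the axle is negligible, so the system's angular momentum is conserved.
Added inertia Σmr² = (4.27)(0.477)² + (7.07)(0.863)² = 6.237 kg·m²; I_f = 186.0 + 6.237 = 192.2 kg·m².
ω_f = I_p ω_i / I_f = (186.0)(0.603) / 192.2 = 0.5834 rad/s.

ω_f ≈ 0.583 rad/s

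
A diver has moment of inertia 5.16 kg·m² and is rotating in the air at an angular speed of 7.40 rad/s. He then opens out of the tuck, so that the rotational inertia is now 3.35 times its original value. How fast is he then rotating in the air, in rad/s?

Angular momentum about the spin axis is conserved since the torque about it is zero.
I₂ = 3.35 × 5.16 = 17.29 kg·m².
ω₂ = I₁ω₁ / I₂ = (5.160)(7.40 rad/s) / (17.29) = 2.209 rad/s.

ω₂ ≈ 2.21 rad/s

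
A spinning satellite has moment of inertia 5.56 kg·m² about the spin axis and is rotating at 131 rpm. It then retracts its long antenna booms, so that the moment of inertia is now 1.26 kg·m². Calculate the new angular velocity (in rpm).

With no external torque about the axis, L is conserved: I₁ω₁ = I₂ω₂.
ω₂ = I₁ω₁ / I₂ = (5.560)(131 rpm) / (1.260) = 578.1 rpm.

ω₂ ≈ 578 rpm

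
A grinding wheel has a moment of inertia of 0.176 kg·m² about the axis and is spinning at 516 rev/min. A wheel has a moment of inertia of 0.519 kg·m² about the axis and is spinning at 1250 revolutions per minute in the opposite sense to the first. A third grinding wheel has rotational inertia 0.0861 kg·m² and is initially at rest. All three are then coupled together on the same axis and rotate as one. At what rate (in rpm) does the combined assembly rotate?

|ω_f| ≈ 714 rpm

No external torque acts about the common axis, so total angular momentum is conserved.
Taking A's sense as positive: L = (0.1760)(516) − (0.5190)(1250) = -557.9 kg·m²·rpm.
Combined I = 0.1760 + 0.5190 + 0.08610 = 0.7811 kg·m².
ω_f = L / I = -557.9 / 0.7811 = -714.3 rpm.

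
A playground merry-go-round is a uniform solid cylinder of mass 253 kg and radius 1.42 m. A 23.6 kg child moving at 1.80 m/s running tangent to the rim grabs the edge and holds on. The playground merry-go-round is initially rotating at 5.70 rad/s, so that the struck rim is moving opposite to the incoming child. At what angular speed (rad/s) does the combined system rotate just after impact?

About the axle the impulsive forces during the collision are internal, so angular momentum about that axis is conserved.
I_p = ½(253)(1.42)² = 255.1 kg·m². Taking the sense of the child's angular momentum as positive, L_{child} = m v R = (23.6)(1.80)(1.42) = 60.32 kg·m²/s.
L_i = −I_p ω_p + m v R = −(255.1)(5.70) + 60.32 = -1394 kg·m²/s.
After sticking, I_f = I_p + m R² = 255.1 + (23.6)(1.42)² = 302.7 kg·m².
ω_f = L_i / I_f = -1394 / 302.7 = -4.604 rad/s.

|ω_f| ≈ 4.60 rad/s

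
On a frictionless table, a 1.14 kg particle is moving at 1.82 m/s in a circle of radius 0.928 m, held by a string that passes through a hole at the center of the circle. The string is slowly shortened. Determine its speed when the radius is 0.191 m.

Central (radial) force ⇒ zero torque about the center ⇒ m v r is constant.
v₂ = v₁ r₁ / r₂ = (1.82)(0.928) / (0.191) = 8.843 m/s.

v₂ ≈ 8.84 m/s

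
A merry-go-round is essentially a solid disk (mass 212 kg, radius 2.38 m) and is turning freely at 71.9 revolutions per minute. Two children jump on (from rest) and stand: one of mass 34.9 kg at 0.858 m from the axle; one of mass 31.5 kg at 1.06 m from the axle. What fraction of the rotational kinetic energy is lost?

fraction ≈ 0.0923

No external torque acts about the axle; L_before = L_after.
I_p = ½(212)(2.38)² = 600.4 kg·m².
Added inertia Σmr² = (34.9)(0.858)² + (31.5)(1.06)² = 61.09 kg·m²; I_f = 600.4 + 61.09 = 661.5 kg·m².
ω_f = I_p ω_i / I_f = (600.4)(71.9) / 661.5 = 65.26 rpm.
KE_i = ½(600.4)(7.529 rad/s)² = 17020 J; KE_f = ½(661.5)(6.834)² = 15450 J.
Fraction lost = 0.09234.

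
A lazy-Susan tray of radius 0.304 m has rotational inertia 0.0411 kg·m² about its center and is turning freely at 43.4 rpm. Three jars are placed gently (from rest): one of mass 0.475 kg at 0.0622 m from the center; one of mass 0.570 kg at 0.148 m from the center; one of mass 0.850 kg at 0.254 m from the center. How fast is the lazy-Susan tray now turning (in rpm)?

ω_f ≈ 16.2 rpm

The added mass arrives with no angular momentum about the center, and any external torque about the center is negligible, so the system's angular momentum is conserved.
Added inertia Σmr² = (0.475)(0.0622)² + (0.570)(0.148)² + (0.850)(0.254)² = 0.06916 kg·m²; I_f = 0.04110 + 0.06916 = 0.1103 kg·m².
ω_f = I_p ω_i / I_f = (0.04110)(43.4) / 0.1103 = 16.18 rpm.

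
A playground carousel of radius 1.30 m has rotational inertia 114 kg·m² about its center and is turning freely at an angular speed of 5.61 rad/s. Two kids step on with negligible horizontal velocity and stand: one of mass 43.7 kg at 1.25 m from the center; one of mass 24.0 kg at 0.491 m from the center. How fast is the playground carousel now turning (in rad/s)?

No external torque acts about the center; L_before = L_after.
Added inertia Σmr² = (43.7)(1.25)² + (24.0)(0.491)² = 74.07 kg·m²; I_f = 114.0 + 74.07 = 188.1 kg·m².
ω_f = I_p ω_i / I_f = (114.0)(5.61) / 188.1 = 3.401 rad/s.

ω_f ≈ 3.40 rad/s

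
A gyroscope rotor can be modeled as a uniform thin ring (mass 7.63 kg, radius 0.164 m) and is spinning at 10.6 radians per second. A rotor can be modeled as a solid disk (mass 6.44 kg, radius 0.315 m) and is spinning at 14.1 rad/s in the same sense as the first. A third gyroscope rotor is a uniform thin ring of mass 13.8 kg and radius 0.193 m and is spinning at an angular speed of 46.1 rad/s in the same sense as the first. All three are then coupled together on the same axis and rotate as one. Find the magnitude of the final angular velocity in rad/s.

The coupling torques are internal; angular momentum about the shared axis is conserved.
Moments of inertia: I_A = (7.63)(0.164)² = 0.2052 kg·m²; I_B = ½(6.44)(0.315)² = 0.3195 kg·m²; I_C = (13.8)(0.193)² = 0.5140 kg·m².
Taking A's sense as positive: L = (0.2052)(10.6) + (0.3195)(14.1) + (0.5140)(46.1) = 30.38 kg·m²·rad/s.
Combined I = 0.2052 + 0.3195 + 0.5140 = 1.039 kg·m².
ω_f = L / I = 30.38 / 1.039 = 29.24 rad/s.

|ω_f| ≈ 29.2 rad/s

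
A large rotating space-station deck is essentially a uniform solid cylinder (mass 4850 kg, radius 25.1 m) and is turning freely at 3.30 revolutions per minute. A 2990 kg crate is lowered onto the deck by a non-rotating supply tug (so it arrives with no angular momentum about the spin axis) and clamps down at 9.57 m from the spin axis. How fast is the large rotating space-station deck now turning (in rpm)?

No external torque acts about the spin axis; L_before = L_after.
I_p = ½(4850)(25.1)² = 1.528e+06 kg·m².
Added inertia Σmr² = (2990)(9.57)² = 2.738e+05 kg·m²; I_f = 1.528e+06 + 2.738e+05 = 1.802e+06 kg·m².
ω_f = I_p ω_i / I_f = (1.528e+06)(3.30) / 1.802e+06 = 2.798 rpm.

ω_f ≈ 2.80 rpm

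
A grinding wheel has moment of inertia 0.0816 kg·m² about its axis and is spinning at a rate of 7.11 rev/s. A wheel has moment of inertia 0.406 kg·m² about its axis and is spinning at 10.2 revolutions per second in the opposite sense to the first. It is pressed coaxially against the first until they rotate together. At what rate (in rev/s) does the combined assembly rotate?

The coupling torques are internal; angular momentum about the shared axis is conserved.
Taking A's sense as positive: L = (0.08160)(7.11) − (0.4060)(10.2) = -3.561 kg·m²·rev/s.
Combined I = 0.08160 + 0.4060 = 0.4876 kg·m².
ω_f = L / I = -3.561 / 0.4876 = -7.303 rev/s.

|ω_f| ≈ 7.30 rev/s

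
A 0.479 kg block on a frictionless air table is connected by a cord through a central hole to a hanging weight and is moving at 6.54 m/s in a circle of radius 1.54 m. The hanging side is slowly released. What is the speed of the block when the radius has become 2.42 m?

Central (radial) force ⇒ zero torque about the center ⇒ m v r is constant.
v₂ = v₁ r₁ / r₂ = (6.54)(1.54) / (2.42) = 4.162 m/s.

v₂ ≈ 4.16 m/s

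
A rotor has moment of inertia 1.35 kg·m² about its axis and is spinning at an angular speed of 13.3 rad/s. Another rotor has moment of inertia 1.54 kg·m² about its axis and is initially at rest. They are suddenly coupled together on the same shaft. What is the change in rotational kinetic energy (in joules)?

No external torque acts about the common axis, so total angular momentum is conserved.
Taking A's sense as positive: L = (1.350)(13.3) = 17.96 kg·m²·rad/s.
Combined I = 1.350 + 1.540 = 2.890 kg·m².
ω_f = L / I = 17.96 / 2.890 = 6.213 rad/s.
KE_i = ½ΣIω² = 119.4 J; KE_f = ½(2.890)(6.213)² = 55.78 J.

ΔKE ≈ -63.6 J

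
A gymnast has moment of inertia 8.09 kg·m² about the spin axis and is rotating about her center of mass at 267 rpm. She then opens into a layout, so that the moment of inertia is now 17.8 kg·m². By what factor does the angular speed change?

ω₂/ω₁ ≈ 0.454

With no external torque about the axis, L is conserved: I₁ω₁ = I₂ω₂.
ω₂/ω₁ = I₁/I₂ = 8.090 / 17.80 = 0.4545.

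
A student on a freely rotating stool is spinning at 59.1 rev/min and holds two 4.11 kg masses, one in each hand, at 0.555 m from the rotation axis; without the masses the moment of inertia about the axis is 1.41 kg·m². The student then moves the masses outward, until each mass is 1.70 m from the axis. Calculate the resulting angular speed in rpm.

No external torque acts about the spin axis, so angular momentum is conserved.
I₁ = 1.41 + 2(4.11)(0.555)² = 3.942 kg·m²; I₂ = 1.41 + 2(4.11)(1.70)² = 25.17 kg·m².
ω₂ = I₁ω₁ / I₂ = (3.942)(59.1 rpm) / (25.17) = 9.257 rpm.

ω₂ ≈ 9.26 rpm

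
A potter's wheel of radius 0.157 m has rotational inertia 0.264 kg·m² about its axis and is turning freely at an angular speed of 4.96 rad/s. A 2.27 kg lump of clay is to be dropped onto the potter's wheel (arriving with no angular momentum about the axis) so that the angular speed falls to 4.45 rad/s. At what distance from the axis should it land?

No external torque acts about the axis; L_before = L_after.
I_p ω_i = (I_p + m r²) ω_f ⇒ m r² = I_p(ω_i/ω_f − 1) = 0.2640(4.96/4.45 − 1) = 0.03026 kg·m².
r = √(0.03026/2.27) = 0.1155 m.

r ≈ 0.115 m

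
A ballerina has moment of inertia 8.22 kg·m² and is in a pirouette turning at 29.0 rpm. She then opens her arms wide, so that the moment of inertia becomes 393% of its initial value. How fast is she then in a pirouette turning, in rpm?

ω₂ ≈ 7.38 rpm

Angular momentum about the spin axis is conserved since the torque about it is zero.
I₂ = 3.93 × 8.22 = 32.30 kg·m².
ω₂ = I₁ω₁ / I₂ = (8.220)(29.0 rpm) / (32.30) = 7.379 rpm.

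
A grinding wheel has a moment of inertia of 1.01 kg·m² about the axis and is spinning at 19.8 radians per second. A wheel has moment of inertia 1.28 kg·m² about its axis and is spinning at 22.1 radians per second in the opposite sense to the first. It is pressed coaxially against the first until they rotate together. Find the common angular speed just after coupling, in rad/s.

No external torque acts about the common axis, so total angular momentum is conserved.
Taking A's sense as positive: L = (1.010)(19.8) − (1.280)(22.1) = -8.290 kg·m²·rad/s.
Combined I = 1.010 + 1.280 = 2.290 kg·m².
ω_f = L / I = -8.290 / 2.290 = -3.620 rad/s.

|ω_f| ≈ 3.62 rad/s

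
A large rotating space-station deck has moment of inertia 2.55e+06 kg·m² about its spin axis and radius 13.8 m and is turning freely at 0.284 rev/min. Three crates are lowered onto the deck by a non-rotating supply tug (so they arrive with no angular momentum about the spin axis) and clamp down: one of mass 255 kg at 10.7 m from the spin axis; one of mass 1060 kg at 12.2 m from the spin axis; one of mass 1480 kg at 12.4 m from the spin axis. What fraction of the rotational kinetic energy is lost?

fraction ≈ 0.140

No external torque acts about the spin axis; L_before = L_after.
Added inertia Σmr² = (255)(10.7)² + (1060)(12.2)² + (1480)(12.4)² = 4.145e+05 kg·m²; I_f = 2.550e+06 + 4.145e+05 = 2.965e+06 kg·m².
ω_f = I_p ω_i / I_f = (2.550e+06)(0.284) / 2.965e+06 = 0.2443 rpm.
KE_i = ½(2.550e+06)(0.02974 rad/s)² = 1128 J; KE_f = ½(2.965e+06)(0.02558)² = 970.0 J.
Fraction lost = 0.1398.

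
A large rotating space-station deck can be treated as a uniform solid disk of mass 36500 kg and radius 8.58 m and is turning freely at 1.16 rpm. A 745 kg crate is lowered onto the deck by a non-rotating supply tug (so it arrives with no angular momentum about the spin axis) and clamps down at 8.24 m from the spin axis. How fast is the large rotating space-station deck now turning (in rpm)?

The added mass arrives with no angular momentum about the spin axis, and any external torque about the spin axis is negligible, so the system's angular momentum is conserved.
I_p = ½(36500)(8.58)² = 1.343e+06 kg·m².
Added inertia Σmr² = (745)(8.24)² = 50580 kg·m²; I_f = 1.343e+06 + 50580 = 1.394e+06 kg·m².
ω_f = I_p ω_i / I_f = (1.343e+06)(1.16) / 1.394e+06 = 1.118 rpm.

ω_f ≈ 1.12 rpm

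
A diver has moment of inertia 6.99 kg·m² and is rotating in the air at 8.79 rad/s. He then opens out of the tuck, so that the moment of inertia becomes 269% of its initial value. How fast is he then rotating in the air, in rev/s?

Angular momentum about the spin axis is conserved since the torque about it is zero.
I₂ = 2.69 × 6.99 = 18.80 kg·m².
ω₂ = I₁ω₁ / I₂ = (6.990)(8.79 rad/s) / (18.80) = 3.268 rad/s = 0.5201 rev/s.

ω₂ ≈ 0.520 rev/s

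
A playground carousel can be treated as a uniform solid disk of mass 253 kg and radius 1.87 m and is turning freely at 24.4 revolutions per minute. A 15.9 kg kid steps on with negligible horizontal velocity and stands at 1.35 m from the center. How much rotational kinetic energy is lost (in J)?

No external torque acts about the center; L_before = L_after.
I_p = ½(253)(1.87)² = 442.4 kg·m².
Added inertia Σmr² = (15.9)(1.35)² = 28.98 kg·m²; I_f = 442.4 + 28.98 = 471.3 kg·m².
ω_f = I_p ω_i / I_f = (442.4)(24.4) / 471.3 = 22.90 rpm.
KE_i = ½(442.4)(2.555 rad/s)² = 1444 J; KE_f = ½(471.3)(2.398)² = 1355 J.

energy lost ≈ 88.8 J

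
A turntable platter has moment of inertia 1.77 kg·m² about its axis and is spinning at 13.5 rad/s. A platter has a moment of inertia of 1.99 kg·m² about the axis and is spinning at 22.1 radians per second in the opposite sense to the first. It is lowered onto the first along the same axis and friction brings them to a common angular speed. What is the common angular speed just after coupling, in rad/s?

|ω_f| ≈ 5.34 rad/s

The coupling torques are internal; angular momentum about the shared axis is conserved.
Taking A's sense as positive: L = (1.770)(13.5) − (1.990)(22.1) = -20.08 kg·m²·rad/s.
Combined I = 1.770 + 1.990 = 3.760 kg·m².
ω_f = L / I = -20.08 / 3.760 = -5.341 rad/s.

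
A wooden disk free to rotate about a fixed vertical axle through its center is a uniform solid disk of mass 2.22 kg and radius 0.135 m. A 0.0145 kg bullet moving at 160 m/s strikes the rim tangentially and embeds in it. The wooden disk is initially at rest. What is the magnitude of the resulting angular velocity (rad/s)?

|ω_f| ≈ 15.3 rad/s

About the axle the impulsive forces during the collision are internal, so angular momentum about that axis is conserved.
I_p = ½(2.22)(0.135)² = 0.02023 kg·m². Taking the sense of the bullet's angular momentum as positive, L_{bullet} = m v R = (0.0145)(160)(0.135) = 0.3132 kg·m²/s.
L_i = 0 + 0.3132 = 0.3132 kg·m²/s.
After sticking, I_f = I_p + m R² = 0.02023 + (0.0145)(0.135)² = 0.02049 kg·m².
ω_f = L_i / I_f = 0.3132 / 0.02049 = 15.28 rad/s.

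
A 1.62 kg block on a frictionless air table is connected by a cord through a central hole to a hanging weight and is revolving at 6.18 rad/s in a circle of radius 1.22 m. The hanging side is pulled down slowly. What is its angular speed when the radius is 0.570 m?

No torque about the axis ⇒ m r₁² ω₁ = m r₂² ω₂.
ω₂ = ω₁ (r₁/r₂)² = (6.18)(1.22/0.570)² = 28.31 rad/s.

ω₂ ≈ 28.3 rad/s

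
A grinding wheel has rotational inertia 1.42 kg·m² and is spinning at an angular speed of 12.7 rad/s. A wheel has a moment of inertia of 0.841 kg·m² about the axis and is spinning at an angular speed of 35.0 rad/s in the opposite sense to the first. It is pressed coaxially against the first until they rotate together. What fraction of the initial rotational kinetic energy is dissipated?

No external torque acts about the common axis, so total angular momentum is conserved.
Taking A's sense as positive: L = (1.420)(12.7) − (0.8410)(35.0) = -11.40 kg·m²·rad/s.
Combined I = 1.420 + 0.8410 = 2.261 kg·m².
ω_f = L / I = -11.40 / 2.261 = -5.042 rad/s.
KE_i = ½ΣIω² = 629.6 J; KE_f = ½(2.261)(5.042)² = 28.74 J.
Fraction dissipated = (KE_i − KE_f)/KE_i = 0.9543.

fraction ≈ 0.954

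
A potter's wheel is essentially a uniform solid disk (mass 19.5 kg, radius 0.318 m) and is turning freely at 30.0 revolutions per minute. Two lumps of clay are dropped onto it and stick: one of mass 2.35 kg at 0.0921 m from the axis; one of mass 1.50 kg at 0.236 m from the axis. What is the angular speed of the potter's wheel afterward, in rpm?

The added mass arrives with no angular momentum about the axis, and any external torque about the axis is negligible, so the system's angular momentum is conserved.
I_p = ½(19.5)(0.318)² = 0.9860 kg·m².
Added inertia Σmr² = (2.35)(0.0921)² + (1.50)(0.236)² = 0.1035 kg·m²; I_f = 0.9860 + 0.1035 = 1.089 kg·m².
ω_f = I_p ω_i / I_f = (0.9860)(30.0) / 1.089 = 27.15 rpm.

ω_f ≈ 27.2 rpm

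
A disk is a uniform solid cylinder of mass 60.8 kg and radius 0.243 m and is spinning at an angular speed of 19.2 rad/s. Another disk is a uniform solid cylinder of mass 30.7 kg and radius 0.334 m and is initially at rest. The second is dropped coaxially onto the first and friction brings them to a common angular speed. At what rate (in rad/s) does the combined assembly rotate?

|ω_f| ≈ 9.83 rad/s

The coupling torques are internal; angular momentum about the shared axis is conserved.
Moments of inertia: I_A = ½(60.8)(0.243)² = 1.795 kg·m²; I_B = ½(30.7)(0.334)² = 1.712 kg·m².
Taking A's sense as positive: L = (1.795)(19.2) = 34.47 kg·m²·rad/s.
Combined I = 1.795 + 1.712 = 3.507 kg·m².
ω_f = L / I = 34.47 / 3.507 = 9.826 rad/s.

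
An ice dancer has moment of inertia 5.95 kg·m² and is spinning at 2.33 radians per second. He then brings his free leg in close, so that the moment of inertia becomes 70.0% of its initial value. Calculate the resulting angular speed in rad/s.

Angular momentum about the spin axis is conserved since the torque about it is zero.
I₂ = 0.700 × 5.95 = 4.165 kg·m².
ω₂ = I₁ω₁ / I₂ = (5.950)(2.33 rad/s) / (4.165) = 3.329 rad/s.

ω₂ ≈ 3.33 rad/s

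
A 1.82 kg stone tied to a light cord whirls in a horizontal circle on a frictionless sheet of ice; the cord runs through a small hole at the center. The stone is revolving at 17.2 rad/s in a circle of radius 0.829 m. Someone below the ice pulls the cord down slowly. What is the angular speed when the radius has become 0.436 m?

No torque about the axis ⇒ m r₁² ω₁ = m r₂² ω₂.
ω₂ = ω₁ (r₁/r₂)² = (17.2)(0.829/0.436)² = 62.18 rad/s.

ω₂ ≈ 62.2 rad/s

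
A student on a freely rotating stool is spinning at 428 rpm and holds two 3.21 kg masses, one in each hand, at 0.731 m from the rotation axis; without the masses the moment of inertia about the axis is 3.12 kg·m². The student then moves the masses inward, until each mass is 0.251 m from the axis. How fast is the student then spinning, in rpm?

Angular momentum about the spin axis is conserved since the torque about it is zero.
I₁ = 3.12 + 2(3.21)(0.731)² = 6.551 kg·m²; I₂ = 3.12 + 2(3.21)(0.251)² = 3.524 kg·m².
ω₂ = I₁ω₁ / I₂ = (6.551)(428 rpm) / (3.524) = 795.5 rpm.

ω₂ ≈ 795 rpm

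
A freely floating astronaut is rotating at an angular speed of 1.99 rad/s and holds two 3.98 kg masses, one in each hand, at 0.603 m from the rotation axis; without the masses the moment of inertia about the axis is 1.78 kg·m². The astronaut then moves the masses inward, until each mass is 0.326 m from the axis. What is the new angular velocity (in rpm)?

ω₂ ≈ 33.8 rpm

Angular momentum about the spin axis is conserved since the torque about it is zero.
I₁ = 1.78 + 2(3.98)(0.603)² = 4.674 kg·m²; I₂ = 1.78 + 2(3.98)(0.326)² = 2.626 kg·m².
ω₂ = I₁ω₁ / I₂ = (4.674)(1.99 rad/s) / (2.626) = 3.542 rad/s = 33.83 rpm.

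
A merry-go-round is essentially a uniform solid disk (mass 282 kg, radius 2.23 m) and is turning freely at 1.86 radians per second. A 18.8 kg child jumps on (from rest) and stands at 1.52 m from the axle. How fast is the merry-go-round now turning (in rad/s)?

ω_f ≈ 1.75 rad/s

No external torque acts about the axle; L_before = L_after.
I_p = ½(282)(2.23)² = 701.2 kg·m².
Added inertia Σmr² = (18.8)(1.52)² = 43.44 kg·m²; I_f = 701.2 + 43.44 = 744.6 kg·m².
ω_f = I_p ω_i / I_f = (701.2)(1.86) / 744.6 = 1.752 rad/s.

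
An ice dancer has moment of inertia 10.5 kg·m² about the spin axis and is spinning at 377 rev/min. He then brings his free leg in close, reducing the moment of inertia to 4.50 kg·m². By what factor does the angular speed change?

With no external torque about the axis, L is conserved: I₁ω₁ = I₂ω₂.
ω₂/ω₁ = I₁/I₂ = 10.50 / 4.500 = 2.333.

ω₂/ω₁ ≈ 2.33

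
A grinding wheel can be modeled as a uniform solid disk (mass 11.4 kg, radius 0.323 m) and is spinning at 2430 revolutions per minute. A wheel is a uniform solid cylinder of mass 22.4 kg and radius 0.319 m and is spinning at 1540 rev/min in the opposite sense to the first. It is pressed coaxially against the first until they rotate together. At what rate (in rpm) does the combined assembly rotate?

The coupling torques are internal; angular momentum about the shared axis is conserved.
Moments of inertia: I_A = ½(11.4)(0.323)² = 0.5947 kg·m²; I_B = ½(22.4)(0.319)² = 1.140 kg·m².
Taking A's sense as positive: L = (0.5947)(2430) − (1.140)(1540) = -310.1 kg·m²·rpm.
Combined I = 0.5947 + 1.140 = 1.734 kg·m².
ω_f = L / I = -310.1 / 1.734 = -178.8 rpm.

|ω_f| ≈ 179 rpm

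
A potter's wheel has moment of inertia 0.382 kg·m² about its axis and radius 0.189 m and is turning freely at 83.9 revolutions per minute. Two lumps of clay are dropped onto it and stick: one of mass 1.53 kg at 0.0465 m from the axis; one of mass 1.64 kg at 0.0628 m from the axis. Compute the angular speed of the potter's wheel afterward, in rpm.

ω_f ≈ 81.8 rpm

No external torque acts about the axis; L_before = L_after.
Added inertia Σmr² = (1.53)(0.0465)² + (1.64)(0.0628)² = 0.009776 kg·m²; I_f = 0.3820 + 0.009776 = 0.3918 kg·m².
ω_f = I_p ω_i / I_f = (0.3820)(83.9) / 0.3918 = 81.81 rpm.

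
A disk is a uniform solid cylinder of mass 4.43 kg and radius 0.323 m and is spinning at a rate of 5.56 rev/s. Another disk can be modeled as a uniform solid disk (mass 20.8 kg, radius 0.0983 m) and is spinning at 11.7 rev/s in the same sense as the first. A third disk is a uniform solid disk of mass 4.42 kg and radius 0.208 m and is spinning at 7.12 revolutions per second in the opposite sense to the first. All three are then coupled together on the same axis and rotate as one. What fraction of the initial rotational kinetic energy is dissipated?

fraction ≈ 0.712

The coupling torques are internal; angular momentum about the shared axis is conserved.
Moments of inertia: I_A = ½(4.43)(0.323)² = 0.2311 kg·m²; I_B = ½(20.8)(0.0983)² = 0.1005 kg·m²; I_C = ½(4.42)(0.208)² = 0.09561 kg·m².
Taking A's sense as positive: L = (0.2311)(5.56) + (0.1005)(11.7) − (0.09561)(7.12) = 1.780 kg·m²·rev/s.
Combined I = 0.2311 + 0.1005 + 0.09561 = 0.4272 kg·m².
ω_f = L / I = 1.780 / 0.4272 = 4.166 rev/s.
KE_i = ½ΣIω² = 508.2 J; KE_f = ½(0.4272)(26.18)² = 146.4 J.
Fraction dissipated = (KE_i − KE_f)/KE_i = 0.7120.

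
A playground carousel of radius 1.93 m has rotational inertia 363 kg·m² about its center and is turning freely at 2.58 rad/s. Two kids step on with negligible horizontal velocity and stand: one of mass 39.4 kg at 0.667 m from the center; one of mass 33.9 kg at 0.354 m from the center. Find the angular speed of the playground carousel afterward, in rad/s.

ω_f ≈ 2.43 rad/s

The added mass arrives with no angular momentum about the center, and any external torque about the center is negligible, so the system's angular momentum is conserved.
Added inertia Σmr² = (39.4)(0.667)² + (33.9)(0.354)² = 21.78 kg·m²; I_f = 363.0 + 21.78 = 384.8 kg·m².
ω_f = I_p ω_i / I_f = (363.0)(2.58) / 384.8 = 2.434 rad/s.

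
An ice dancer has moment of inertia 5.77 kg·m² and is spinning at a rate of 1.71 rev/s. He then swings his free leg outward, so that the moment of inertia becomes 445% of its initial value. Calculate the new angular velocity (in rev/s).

ω₂ ≈ 0.384 rev/s

With no external torque about the axis, L is conserved: I₁ω₁ = I₂ω₂.
I₂ = 4.45 × 5.77 = 25.68 kg·m².
ω₂ = I₁ω₁ / I₂ = (5.770)(1.71 rev/s) / (25.68) = 0.3843 rev/s.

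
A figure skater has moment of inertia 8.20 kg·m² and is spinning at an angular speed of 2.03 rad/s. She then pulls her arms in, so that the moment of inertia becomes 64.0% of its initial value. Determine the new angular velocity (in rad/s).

ω₂ ≈ 3.17 rad/s

Angular momentum about the spin axis is conserved since the torque about it is zero.
I₂ = 0.640 × 8.20 = 5.248 kg·m².
ω₂ = I₁ω₁ / I₂ = (8.200)(2.03 rad/s) / (5.248) = 3.172 rad/s.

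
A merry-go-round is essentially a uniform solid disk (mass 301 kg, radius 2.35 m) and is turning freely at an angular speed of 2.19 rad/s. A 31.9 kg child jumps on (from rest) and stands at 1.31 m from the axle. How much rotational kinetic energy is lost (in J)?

The added mass arrives with no angular momentum about the axle, and any external torque about the axle is negligible, so the system's angular momentum is conserved.
I_p = ½(301)(2.35)² = 831.1 kg·m².
Added inertia Σmr² = (31.9)(1.31)² = 54.74 kg·m²; I_f = 831.1 + 54.74 = 885.9 kg·m².
ω_f = I_p ω_i / I_f = (831.1)(2.19) / 885.9 = 2.055 rad/s.
KE_i = ½(831.1)(2.190 rad/s)² = 1993 J; KE_f = ½(885.9)(2.055)² = 1870 J.

energy lost ≈ 123 J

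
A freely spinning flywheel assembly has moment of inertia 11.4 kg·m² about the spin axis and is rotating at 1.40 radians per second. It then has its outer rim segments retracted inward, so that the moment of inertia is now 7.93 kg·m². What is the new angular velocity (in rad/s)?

ω₂ ≈ 2.01 rad/s

No external torque acts about the spin axis, so angular momentum is conserved.
ω₂ = I₁ω₁ / I₂ = (11.40)(1.40 rad/s) / (7.930) = 2.013 rad/s.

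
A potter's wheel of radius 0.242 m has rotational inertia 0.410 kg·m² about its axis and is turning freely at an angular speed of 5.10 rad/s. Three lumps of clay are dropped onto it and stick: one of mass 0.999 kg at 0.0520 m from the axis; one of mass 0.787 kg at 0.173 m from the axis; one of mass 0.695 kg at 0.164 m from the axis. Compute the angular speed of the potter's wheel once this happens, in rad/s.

The added mass arrives with no angular momentum about the axis, and any external torque about the axis is negligible, so the system's angular momentum is conserved.
Added inertia Σmr² = (0.999)(0.0520)² + (0.787)(0.173)² + (0.695)(0.164)² = 0.04495 kg·m²; I_f = 0.4100 + 0.04495 = 0.4549 kg·m².
ω_f = I_p ω_i / I_f = (0.4100)(5.10) / 0.4549 = 4.596 rad/s.

ω_f ≈ 4.60 rad/s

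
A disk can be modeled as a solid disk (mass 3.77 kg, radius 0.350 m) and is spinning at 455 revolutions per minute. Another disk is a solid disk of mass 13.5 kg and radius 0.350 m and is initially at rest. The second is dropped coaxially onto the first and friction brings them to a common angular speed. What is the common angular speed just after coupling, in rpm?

No external torque acts about the common axis, so total angular momentum is conserved.
Moments of inertia: I_A = ½(3.77)(0.350)² = 0.2309 kg·m²; I_B = ½(13.5)(0.350)² = 0.8269 kg·m².
Taking A's sense as positive: L = (0.2309)(455) = 105.1 kg·m²·rpm.
Combined I = 0.2309 + 0.8269 = 1.058 kg·m².
ω_f = L / I = 105.1 / 1.058 = 99.33 rpm.

|ω_f| ≈ 99.3 rpm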